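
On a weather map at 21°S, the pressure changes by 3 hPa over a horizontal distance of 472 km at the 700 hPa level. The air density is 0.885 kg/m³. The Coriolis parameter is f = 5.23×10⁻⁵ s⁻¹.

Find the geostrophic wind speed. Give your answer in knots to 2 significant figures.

Pressure gradient: |∂P/∂n| = 300 Pa / 472000 m = 6.36×10⁻⁴ Pa/m
Geostrophic balance (pressure-gradient force = Coriolis force):
V_g = (1/(fρ)) |∂P/∂n| = 6.36×10⁻⁴ / (5.23×10⁻⁵ × 0.885) = 13.7 m/s
Converting: 13.7 m/s × 1.944 = 27 knots

27 knots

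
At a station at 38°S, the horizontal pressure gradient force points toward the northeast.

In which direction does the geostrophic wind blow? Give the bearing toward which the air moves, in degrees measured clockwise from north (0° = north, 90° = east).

315°

The pressure-gradient force points toward the northeast (bearing 045°).
Geostrophic balance: in the Southern Hemisphere the Coriolis force deflects motion to the left, so the geostrophic wind blows 90° to the left of the pressure-gradient force (low pressure on the right).
Rotating 045° by 90° counterclockwise gives 315° — the wind blows toward the northwest.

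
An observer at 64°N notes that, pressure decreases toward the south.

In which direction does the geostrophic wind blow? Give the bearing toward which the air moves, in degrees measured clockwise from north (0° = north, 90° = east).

270°

The pressure-gradient force points toward the south (bearing 180°).
Geostrophic balance: in the Northern Hemisphere the Coriolis force deflects motion to the right, so the geostrophic wind blows 90° to the right of the pressure-gradient force (low pressure on the left).
Rotating 180° by 90° clockwise gives 270° — the wind blows toward the west.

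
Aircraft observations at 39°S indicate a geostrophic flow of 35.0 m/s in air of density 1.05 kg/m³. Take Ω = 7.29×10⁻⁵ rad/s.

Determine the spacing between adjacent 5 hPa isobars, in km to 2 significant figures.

Coriolis parameter at 39°S:
f = 2Ω sin φ = 2 × 7.29×10⁻⁵ × sin 39° = 9.18×10⁻⁵ s⁻¹
Geostrophic balance rearranged: |∂P/∂n| = f ρ V_g
|∂P/∂n| = 9.18×10⁻⁵ × 1.05 × 35.0 = 3.37×10⁻³ Pa/m
Isobar spacing: Δn = ΔP/|∂P/∂n| = 500 Pa / 3.37×10⁻³ Pa/m = 148280 m ≈ 150 km

150 km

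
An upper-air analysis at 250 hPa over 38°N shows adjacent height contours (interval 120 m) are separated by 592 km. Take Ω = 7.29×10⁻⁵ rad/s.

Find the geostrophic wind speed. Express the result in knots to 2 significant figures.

Coriolis parameter at 38°N:
f = 2Ω sin φ = 2 × 7.29×10⁻⁵ × sin 38° = 8.98×10⁻⁵ s⁻¹
Height gradient: |∂Z/∂n| = 120 m / 592000 m = 2.03×10⁻⁴
On a pressure surface, geostrophic balance gives V_g = (g/f)|∂Z/∂n|:
V_g = 9.81 × 2.03×10⁻⁴ / 8.98×10⁻⁵ = 22.2 m/s
Converting: 22.2 m/s × 1.944 = 43 knots

43 knots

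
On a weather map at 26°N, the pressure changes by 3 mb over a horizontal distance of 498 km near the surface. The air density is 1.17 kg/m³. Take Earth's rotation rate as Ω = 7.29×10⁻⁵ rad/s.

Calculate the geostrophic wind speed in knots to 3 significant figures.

Coriolis parameter at 26°N:
f = 2Ω sin φ = 2 × 7.29×10⁻⁵ × sin 26° = 6.39×10⁻⁵ s⁻¹
Pressure gradient: |∂P/∂n| = 300 Pa / 498000 m = 6.02×10⁻⁴ Pa/m
Geostrophic balance (pressure-gradient force = Coriolis force):
V_g = (1/(fρ)) |∂P/∂n| = 6.02×10⁻⁴ / (6.39×10⁻⁵ × 1.17) = 8.06 m/s
Converting: 8.06 m/s × 1.944 = 15.7 knots

15.7 knots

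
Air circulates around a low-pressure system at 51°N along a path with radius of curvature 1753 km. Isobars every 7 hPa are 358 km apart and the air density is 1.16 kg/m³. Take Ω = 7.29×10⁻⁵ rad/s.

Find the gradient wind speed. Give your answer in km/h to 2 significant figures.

Coriolis parameter at 51°N:
f = 2Ω sin φ = 2 × 7.29×10⁻⁵ × sin 51° = 1.13×10⁻⁴ s⁻¹
Pressure gradient: |∂P/∂n| = 700 Pa / 358000 m = 1.96×10⁻³ Pa/m
Geostrophic speed: V_g = |∂P/∂n|/(fρ) = 1.96×10⁻³/(1.13×10⁻⁴ × 1.16) = 14.9 m/s
Around a low, centrifugal force acts outward with Coriolis, so pressure-gradient force balances both:
(1/ρ)|∂P/∂n| = fV + V²/R  →  V² + fR·V − fR·V_g = 0
With fR = 1.13×10⁻⁴ × 1753×10³ m = 199 m/s:
V = [−fR + √((fR)² + 4 fR V_g)]/2 = [−199 + √(199² + 4×199×14.9)]/2 = 13.9 m/s
Subgeostrophic (V < V_g = 14.9 m/s), as expected around a low.
Converting: 13.9 m/s × 3.6 = 50 km/h

50 km/h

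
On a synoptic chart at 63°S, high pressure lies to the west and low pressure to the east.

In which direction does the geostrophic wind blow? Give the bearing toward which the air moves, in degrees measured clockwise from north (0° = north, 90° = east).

The pressure-gradient force points toward the east (bearing 090°).
Geostrophic balance: in the Southern Hemisphere the Coriolis force deflects motion to the left, so the geostrophic wind blows 90° to the left of the pressure-gradient force (low pressure on the right).
Rotating 090° by 90° counterclockwise gives 000° — the wind blows toward the north.

000°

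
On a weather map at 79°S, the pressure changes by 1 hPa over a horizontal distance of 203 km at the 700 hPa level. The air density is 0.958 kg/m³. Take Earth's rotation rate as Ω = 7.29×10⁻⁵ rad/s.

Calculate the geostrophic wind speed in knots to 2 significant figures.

Coriolis parameter at 79°S:
f = 2Ω sin φ = 2 × 7.29×10⁻⁵ × sin 79° = 1.43×10⁻⁴ s⁻¹
Pressure gradient: |∂P/∂n| = 100 Pa / 203000 m = 4.93×10⁻⁴ Pa/m
Geostrophic balance (pressure-gradient force = Coriolis force):
V_g = (1/(fρ)) |∂P/∂n| = 4.93×10⁻⁴ / (1.43×10⁻⁴ × 0.958) = 3.59 m/s
Converting: 3.59 m/s × 1.944 = 7.0 knots

7.0 knots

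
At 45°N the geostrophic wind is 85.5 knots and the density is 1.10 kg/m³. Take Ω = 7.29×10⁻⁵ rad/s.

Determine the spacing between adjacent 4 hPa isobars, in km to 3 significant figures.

Coriolis parameter at 45°N:
f = 2Ω sin φ = 2 × 7.29×10⁻⁵ × sin 45° = 1.03×10⁻⁴ s⁻¹
Wind speed in SI: 85.5 knots = 44.0 m/s
Geostrophic balance rearranged: |∂P/∂n| = f ρ V_g
|∂P/∂n| = 1.03×10⁻⁴ × 1.10 × 44.0 = 4.99×10⁻³ Pa/m
Isobar spacing: Δn = ΔP/|∂P/∂n| = 400 Pa / 4.99×10⁻³ Pa/m = 80190 m ≈ 80.2 km

80.2 km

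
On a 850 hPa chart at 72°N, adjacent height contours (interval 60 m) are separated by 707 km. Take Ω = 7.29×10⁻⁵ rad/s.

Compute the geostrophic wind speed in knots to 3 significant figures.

11.7 knots

Coriolis parameter at 72°N:
f = 2Ω sin φ = 2 × 7.29×10⁻⁵ × sin 72° = 1.39×10⁻⁴ s⁻¹
Height gradient: |∂Z/∂n| = 60 m / 707000 m = 8.49×10⁻⁵
On a pressure surface, geostrophic balance gives V_g = (g/f)|∂Z/∂n|:
V_g = 9.81 × 8.49×10⁻⁵ / 1.39×10⁻⁴ = 6.00 m/s
Converting: 6.00 m/s × 1.944 = 11.7 knots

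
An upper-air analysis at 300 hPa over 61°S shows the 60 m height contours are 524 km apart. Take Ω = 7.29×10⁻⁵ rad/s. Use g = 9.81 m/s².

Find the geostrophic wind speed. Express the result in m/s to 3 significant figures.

Coriolis parameter at 61°S:
f = 2Ω sin φ = 2 × 7.29×10⁻⁵ × sin 61° = 1.28×10⁻⁴ s⁻¹
Height gradient: |∂Z/∂n| = 60 m / 524000 m = 1.15×10⁻⁴
On a pressure surface, geostrophic balance gives V_g = (g/f)|∂Z/∂n|:
V_g = 9.81 × 1.15×10⁻⁴ / 1.28×10⁻⁴ = 8.81 m/s

8.81 m/s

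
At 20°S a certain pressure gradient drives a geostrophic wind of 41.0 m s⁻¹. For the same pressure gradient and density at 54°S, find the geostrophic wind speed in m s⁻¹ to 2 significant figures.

17 m s⁻¹

With the same pressure gradient and density, V_g ∝ 1/f ∝ 1/sin φ.
V₂ = V₁ · sin φ₁ / sin φ₂ = 41.0 × sin 20° / sin 54°
V₂ = 41.0 × 0.3420/0.8090 = 17 m s⁻¹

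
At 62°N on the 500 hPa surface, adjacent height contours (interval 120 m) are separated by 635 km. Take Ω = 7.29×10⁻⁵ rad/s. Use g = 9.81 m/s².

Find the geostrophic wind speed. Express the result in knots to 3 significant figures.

28.0 knots

Coriolis parameter at 62°N:
f = 2Ω sin φ = 2 × 7.29×10⁻⁵ × sin 62° = 1.29×10⁻⁴ s⁻¹
Height gradient: |∂Z/∂n| = 120 m / 635000 m = 1.89×10⁻⁴
On a pressure surface, geostrophic balance gives V_g = (g/f)|∂Z/∂n|:
V_g = 9.81 × 1.89×10⁻⁴ / 1.29×10⁻⁴ = 14.4 m/s
Converting: 14.4 m/s × 1.944 = 28.0 knots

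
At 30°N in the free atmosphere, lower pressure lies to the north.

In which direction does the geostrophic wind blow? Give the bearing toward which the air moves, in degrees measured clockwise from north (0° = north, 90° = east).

The pressure-gradient force points toward the north (bearing 000°).
Geostrophic balance: in the Northern Hemisphere the Coriolis force deflects motion to the right, so the geostrophic wind blows 90° to the right of the pressure-gradient force (low pressure on the left).
Rotating 000° by 90° clockwise gives 090° — the wind blows toward the east.

090°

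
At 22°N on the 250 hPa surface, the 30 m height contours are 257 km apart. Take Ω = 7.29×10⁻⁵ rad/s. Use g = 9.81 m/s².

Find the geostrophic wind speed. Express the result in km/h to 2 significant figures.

Coriolis parameter at 22°N:
f = 2Ω sin φ = 2 × 7.29×10⁻⁵ × sin 22° = 5.46×10⁻⁵ s⁻¹
Height gradient: |∂Z/∂n| = 30 m / 257000 m = 1.17×10⁻⁴
On a pressure surface, geostrophic balance gives V_g = (g/f)|∂Z/∂n|:
V_g = 9.81 × 1.17×10⁻⁴ / 5.46×10⁻⁵ = 21.0 m/s
Converting: 21.0 m/s × 3.6 = 75 km/h

75 km/h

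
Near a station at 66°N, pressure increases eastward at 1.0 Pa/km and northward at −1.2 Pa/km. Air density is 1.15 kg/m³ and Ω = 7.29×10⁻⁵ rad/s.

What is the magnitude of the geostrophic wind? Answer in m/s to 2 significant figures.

Coriolis parameter at 66°N:
f = 2Ω sin φ = 2 × 7.29×10⁻⁵ × sin 66° = 1.33×10⁻⁴ s⁻¹
Component geostrophic relations (x east, y north):
u_g = −(1/(fρ)) ∂P/∂y,  v_g = (1/(fρ)) ∂P/∂x
u_g = −(−1.2×10⁻³)/(1.33×10⁻⁴ × 1.15) = 7.83 m/s;  v_g = (1.0×10⁻³)/(1.33×10⁻⁴ × 1.15) = 6.53 m/s
|V_g| = √(u_g² + v_g²) = 10.2 m/s

10 m/s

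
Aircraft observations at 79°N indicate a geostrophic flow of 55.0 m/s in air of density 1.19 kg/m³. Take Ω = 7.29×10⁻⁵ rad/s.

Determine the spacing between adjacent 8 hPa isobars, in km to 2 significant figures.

Coriolis parameter at 79°N:
f = 2Ω sin φ = 2 × 7.29×10⁻⁵ × sin 79° = 1.43×10⁻⁴ s⁻¹
Geostrophic balance rearranged: |∂P/∂n| = f ρ V_g
|∂P/∂n| = 1.43×10⁻⁴ × 1.19 × 55.0 = 9.37×10⁻³ Pa/m
Isobar spacing: Δn = ΔP/|∂P/∂n| = 800 Pa / 9.37×10⁻³ Pa/m = 85404 m ≈ 85 km

85 km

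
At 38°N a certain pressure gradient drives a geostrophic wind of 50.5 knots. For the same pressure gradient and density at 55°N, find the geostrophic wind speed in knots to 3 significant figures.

38.0 knots

With the same pressure gradient and density, V_g ∝ 1/f ∝ 1/sin φ.
V₂ = V₁ · sin φ₁ / sin φ₂ = 50.5 × sin 38° / sin 55°
V₂ = 50.5 × 0.6157/0.8192 = 38.0 knots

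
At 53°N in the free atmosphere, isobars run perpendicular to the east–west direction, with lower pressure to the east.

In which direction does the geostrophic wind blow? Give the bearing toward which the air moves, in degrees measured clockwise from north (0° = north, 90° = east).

The pressure-gradient force points toward the east (bearing 090°).
Geostrophic balance: in the Northern Hemisphere the Coriolis force deflects motion to the right, so the geostrophic wind blows 90° to the right of the pressure-gradient force (low pressure on the left).
Rotating 090° by 90° clockwise gives 180° — the wind blows toward the south.

180°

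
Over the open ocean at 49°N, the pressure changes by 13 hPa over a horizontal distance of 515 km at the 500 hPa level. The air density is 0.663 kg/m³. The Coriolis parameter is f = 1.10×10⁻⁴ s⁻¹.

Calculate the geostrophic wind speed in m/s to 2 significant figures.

Pressure gradient: |∂P/∂n| = 1300 Pa / 515000 m = 2.52×10⁻³ Pa/m
Geostrophic balance (pressure-gradient force = Coriolis force):
V_g = (1/(fρ)) |∂P/∂n| = 2.52×10⁻³ / (1.10×10⁻⁴ × 0.663) = 34.6 m/s

35 m/s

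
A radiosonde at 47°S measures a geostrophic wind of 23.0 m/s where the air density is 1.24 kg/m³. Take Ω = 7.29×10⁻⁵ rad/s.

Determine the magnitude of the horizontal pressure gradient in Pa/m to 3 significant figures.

Coriolis parameter at 47°S:
f = 2Ω sin φ = 2 × 7.29×10⁻⁵ × sin 47° = 1.07×10⁻⁴ s⁻¹
Geostrophic balance rearranged: |∂P/∂n| = f ρ V_g
|∂P/∂n| = 1.07×10⁻⁴ × 1.24 × 23.0 = 3.04×10⁻³ Pa/m

3.04×10⁻³ Pa/m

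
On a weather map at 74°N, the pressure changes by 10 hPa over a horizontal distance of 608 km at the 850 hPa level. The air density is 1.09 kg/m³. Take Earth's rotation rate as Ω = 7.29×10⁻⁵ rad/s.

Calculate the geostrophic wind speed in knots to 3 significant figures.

Coriolis parameter at 74°N:
f = 2Ω sin φ = 2 × 7.29×10⁻⁵ × sin 74° = 1.40×10⁻⁴ s⁻¹
Pressure gradient: |∂P/∂n| = 1000 Pa / 608000 m = 1.64×10⁻³ Pa/m
Geostrophic balance (pressure-gradient force = Coriolis force):
V_g = (1/(fρ)) |∂P/∂n| = 1.64×10⁻³ / (1.40×10⁻⁴ × 1.09) = 10.8 m/s
Converting: 10.8 m/s × 1.944 = 20.9 knots

20.9 knots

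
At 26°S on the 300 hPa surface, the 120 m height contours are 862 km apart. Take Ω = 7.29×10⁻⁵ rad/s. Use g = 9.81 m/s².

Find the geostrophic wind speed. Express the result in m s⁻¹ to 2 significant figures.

21 m s⁻¹

Coriolis parameter at 26°S:
f = 2Ω sin φ = 2 × 7.29×10⁻⁵ × sin 26° = 6.39×10⁻⁵ s⁻¹
Height gradient: |∂Z/∂n| = 120 m / 862000 m = 1.39×10⁻⁴
On a pressure surface, geostrophic balance gives V_g = (g/f)|∂Z/∂n|:
V_g = 9.81 × 1.39×10⁻⁴ / 6.39×10⁻⁵ = 21.4 m/s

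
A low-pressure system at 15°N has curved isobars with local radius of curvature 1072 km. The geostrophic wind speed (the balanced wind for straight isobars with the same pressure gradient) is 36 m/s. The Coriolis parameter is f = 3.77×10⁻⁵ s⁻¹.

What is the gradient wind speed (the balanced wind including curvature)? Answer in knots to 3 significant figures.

44.6 knots

Around a low, centrifugal force acts outward with Coriolis, so pressure-gradient force balances both:
(1/ρ)|∂P/∂n| = fV + V²/R  →  V² + fR·V − fR·V_g = 0
With fR = 3.77×10⁻⁵ × 1072×10³ m = 40.4 m/s:
V = [−fR + √((fR)² + 4 fR V_g)]/2 = [−40.4 + √(40.4² + 4×40.4×36)]/2 = 23 m/s
Subgeostrophic (V < V_g = 36 m/s), as expected around a low.
Converting: 23 m/s × 1.944 = 44.6 knots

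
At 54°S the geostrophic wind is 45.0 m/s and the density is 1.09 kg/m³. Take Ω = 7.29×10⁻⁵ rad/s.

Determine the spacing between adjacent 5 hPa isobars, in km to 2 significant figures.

86 km

Coriolis parameter at 54°S:
f = 2Ω sin φ = 2 × 7.29×10⁻⁵ × sin 54° = 1.18×10⁻⁴ s⁻¹
Geostrophic balance rearranged: |∂P/∂n| = f ρ V_g
|∂P/∂n| = 1.18×10⁻⁴ × 1.09 × 45.0 = 5.79×10⁻³ Pa/m
Isobar spacing: Δn = ΔP/|∂P/∂n| = 500 Pa / 5.79×10⁻³ Pa/m = 86420 m ≈ 86 km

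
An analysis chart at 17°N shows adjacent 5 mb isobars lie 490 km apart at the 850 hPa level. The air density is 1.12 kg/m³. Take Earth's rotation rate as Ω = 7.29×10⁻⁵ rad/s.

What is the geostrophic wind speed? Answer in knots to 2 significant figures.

Coriolis parameter at 17°N:
f = 2Ω sin φ = 2 × 7.29×10⁻⁵ × sin 17° = 4.26×10⁻⁵ s⁻¹
Pressure gradient: |∂P/∂n| = 500 Pa / 490000 m = 1.02×10⁻³ Pa/m
Geostrophic balance (pressure-gradient force = Coriolis force):
V_g = (1/(fρ)) |∂P/∂n| = 1.02×10⁻³ / (4.26×10⁻⁵ × 1.12) = 21.4 m/s
Converting: 21.4 m/s × 1.944 = 42 knots

42 knots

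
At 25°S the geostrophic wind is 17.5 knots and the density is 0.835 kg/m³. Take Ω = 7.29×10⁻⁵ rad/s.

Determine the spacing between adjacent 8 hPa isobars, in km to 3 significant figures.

1730 km

Coriolis parameter at 25°S:
f = 2Ω sin φ = 2 × 7.29×10⁻⁵ × sin 25° = 6.16×10⁻⁵ s⁻¹
Wind speed in SI: 17.5 knots = 9.00 m/s
Geostrophic balance rearranged: |∂P/∂n| = f ρ V_g
|∂P/∂n| = 6.16×10⁻⁵ × 0.835 × 9.00 = 4.63×10⁻⁴ Pa/m
Isobar spacing: Δn = ΔP/|∂P/∂n| = 800 Pa / 4.63×10⁻⁴ Pa/m = 1727116 m ≈ 1730 km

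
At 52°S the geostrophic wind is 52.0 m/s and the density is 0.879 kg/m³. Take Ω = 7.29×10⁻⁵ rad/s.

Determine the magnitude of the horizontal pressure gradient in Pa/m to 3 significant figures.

Coriolis parameter at 52°S:
f = 2Ω sin φ = 2 × 7.29×10⁻⁵ × sin 52° = 1.15×10⁻⁴ s⁻¹
Geostrophic balance rearranged: |∂P/∂n| = f ρ V_g
|∂P/∂n| = 1.15×10⁻⁴ × 0.879 × 52.0 = 5.25×10⁻³ Pa/m

5.25×10⁻³ Pa/m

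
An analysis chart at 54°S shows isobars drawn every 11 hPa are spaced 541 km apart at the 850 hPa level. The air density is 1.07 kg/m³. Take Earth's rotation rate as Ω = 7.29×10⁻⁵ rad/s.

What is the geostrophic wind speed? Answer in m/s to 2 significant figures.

16 m/s

Coriolis parameter at 54°S:
f = 2Ω sin φ = 2 × 7.29×10⁻⁵ × sin 54° = 1.18×10⁻⁴ s⁻¹
Pressure gradient: |∂P/∂n| = 1100 Pa / 541000 m = 2.03×10⁻³ Pa/m
Geostrophic balance (pressure-gradient force = Coriolis force):
V_g = (1/(fρ)) |∂P/∂n| = 2.03×10⁻³ / (1.18×10⁻⁴ × 1.07) = 16.1 m/s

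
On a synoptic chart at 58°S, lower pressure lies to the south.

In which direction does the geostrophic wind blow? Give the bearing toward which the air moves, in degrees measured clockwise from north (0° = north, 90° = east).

The pressure-gradient force points toward the south (bearing 180°).
Geostrophic balance: in the Southern Hemisphere the Coriolis force deflects motion to the left, so the geostrophic wind blows 90° to the left of the pressure-gradient force (low pressure on the right).
Rotating 180° by 90° counterclockwise gives 090° — the wind blows toward the east.

090°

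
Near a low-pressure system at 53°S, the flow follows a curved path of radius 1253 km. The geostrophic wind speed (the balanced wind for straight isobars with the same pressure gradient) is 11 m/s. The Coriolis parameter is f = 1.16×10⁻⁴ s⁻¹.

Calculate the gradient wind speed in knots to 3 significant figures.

Around a low, centrifugal force acts outward with Coriolis, so pressure-gradient force balances both:
(1/ρ)|∂P/∂n| = fV + V²/R  →  V² + fR·V − fR·V_g = 0
With fR = 1.16×10⁻⁴ × 1253×10³ m = 145 m/s:
V = [−fR + √((fR)² + 4 fR V_g)]/2 = [−145 + √(145² + 4×145×11)]/2 = 10.3 m/s
Subgeostrophic (V < V_g = 11 m/s), as expected around a low.
Converting: 10.3 m/s × 1.944 = 20.0 knots

20.0 knots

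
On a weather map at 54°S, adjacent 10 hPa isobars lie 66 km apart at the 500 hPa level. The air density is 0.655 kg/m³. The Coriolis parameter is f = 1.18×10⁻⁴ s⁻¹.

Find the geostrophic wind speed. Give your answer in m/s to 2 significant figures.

Pressure gradient: |∂P/∂n| = 1000 Pa / 66000 m = 1.52×10⁻² Pa/m
Geostrophic balance (pressure-gradient force = Coriolis force):
V_g = (1/(fρ)) |∂P/∂n| = 1.52×10⁻² / (1.18×10⁻⁴ × 0.655) = 196 m/s

200 m/s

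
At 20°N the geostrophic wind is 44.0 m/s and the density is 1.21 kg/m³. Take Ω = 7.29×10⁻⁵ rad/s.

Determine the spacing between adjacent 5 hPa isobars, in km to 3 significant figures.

Coriolis parameter at 20°N:
f = 2Ω sin φ = 2 × 7.29×10⁻⁵ × sin 20° = 4.99×10⁻⁵ s⁻¹
Geostrophic balance rearranged: |∂P/∂n| = f ρ V_g
|∂P/∂n| = 4.99×10⁻⁵ × 1.21 × 44.0 = 2.65×10⁻³ Pa/m
Isobar spacing: Δn = ΔP/|∂P/∂n| = 500 Pa / 2.65×10⁻³ Pa/m = 188331 m ≈ 188 km

188 km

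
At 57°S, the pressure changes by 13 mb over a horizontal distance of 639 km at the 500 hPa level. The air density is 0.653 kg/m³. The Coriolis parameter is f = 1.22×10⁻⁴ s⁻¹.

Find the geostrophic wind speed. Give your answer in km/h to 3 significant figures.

Pressure gradient: |∂P/∂n| = 1300 Pa / 639000 m = 2.03×10⁻³ Pa/m
Geostrophic balance (pressure-gradient force = Coriolis force):
V_g = (1/(fρ)) |∂P/∂n| = 2.03×10⁻³ / (1.22×10⁻⁴ × 0.653) = 25.5 m/s
Converting: 25.5 m/s × 3.6 = 91.9 km/h

91.9 km/h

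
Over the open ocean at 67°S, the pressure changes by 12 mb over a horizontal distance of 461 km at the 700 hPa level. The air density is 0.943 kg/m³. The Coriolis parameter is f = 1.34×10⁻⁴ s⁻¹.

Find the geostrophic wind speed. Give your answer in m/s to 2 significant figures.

Pressure gradient: |∂P/∂n| = 1200 Pa / 461000 m = 2.60×10⁻³ Pa/m
Geostrophic balance (pressure-gradient force = Coriolis force):
V_g = (1/(fρ)) |∂P/∂n| = 2.60×10⁻³ / (1.34×10⁻⁴ × 0.943) = 20.6 m/s

21 m/s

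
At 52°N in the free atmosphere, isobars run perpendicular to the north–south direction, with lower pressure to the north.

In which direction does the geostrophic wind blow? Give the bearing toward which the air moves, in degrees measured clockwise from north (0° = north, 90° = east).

090°

The pressure-gradient force points toward the north (bearing 000°).
Geostrophic balance: in the Northern Hemisphere the Coriolis force deflects motion to the right, so the geostrophic wind blows 90° to the right of the pressure-gradient force (low pressure on the left).
Rotating 000° by 90° clockwise gives 090° — the wind blows toward the east.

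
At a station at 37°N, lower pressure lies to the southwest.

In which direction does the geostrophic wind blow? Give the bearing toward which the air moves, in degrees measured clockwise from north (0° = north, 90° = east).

The pressure-gradient force points toward the southwest (bearing 225°).
Geostrophic balance: in the Northern Hemisphere the Coriolis force deflects motion to the right, so the geostrophic wind blows 90° to the right of the pressure-gradient force (low pressure on the left).
Rotating 225° by 90° clockwise gives 315° — the wind blows toward the northwest.

315°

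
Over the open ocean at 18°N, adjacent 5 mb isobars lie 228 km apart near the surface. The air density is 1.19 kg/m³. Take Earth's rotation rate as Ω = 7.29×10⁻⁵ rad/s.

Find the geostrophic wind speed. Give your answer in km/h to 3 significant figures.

Coriolis parameter at 18°N:
f = 2Ω sin φ = 2 × 7.29×10⁻⁵ × sin 18° = 4.51×10⁻⁵ s⁻¹
Pressure gradient: |∂P/∂n| = 500 Pa / 228000 m = 2.19×10⁻³ Pa/m
Geostrophic balance (pressure-gradient force = Coriolis force):
V_g = (1/(fρ)) |∂P/∂n| = 2.19×10⁻³ / (4.51×10⁻⁵ × 1.19) = 40.9 m/s
Converting: 40.9 m/s × 3.6 = 147 km/h

147 km/h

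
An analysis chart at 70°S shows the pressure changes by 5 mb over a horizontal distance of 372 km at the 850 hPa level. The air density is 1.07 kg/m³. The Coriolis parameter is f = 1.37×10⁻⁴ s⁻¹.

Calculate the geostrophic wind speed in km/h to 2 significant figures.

33 km/h

Pressure gradient: |∂P/∂n| = 500 Pa / 372000 m = 1.34×10⁻³ Pa/m
Geostrophic balance (pressure-gradient force = Coriolis force):
V_g = (1/(fρ)) |∂P/∂n| = 1.34×10⁻³ / (1.37×10⁻⁴ × 1.07) = 9.17 m/s
Converting: 9.17 m/s × 3.6 = 33 km/h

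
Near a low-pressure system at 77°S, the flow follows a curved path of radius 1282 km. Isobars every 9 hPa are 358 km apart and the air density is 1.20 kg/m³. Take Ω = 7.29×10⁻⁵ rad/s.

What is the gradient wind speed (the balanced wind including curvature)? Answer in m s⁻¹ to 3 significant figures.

13.7 m s⁻¹

Coriolis parameter at 77°S:
f = 2Ω sin φ = 2 × 7.29×10⁻⁵ × sin 77° = 1.42×10⁻⁴ s⁻¹
Pressure gradient: |∂P/∂n| = 900 Pa / 358000 m = 2.51×10⁻³ Pa/m
Geostrophic speed: V_g = |∂P/∂n|/(fρ) = 2.51×10⁻³/(1.42×10⁻⁴ × 1.20) = 14.7 m/s
Around a low, centrifugal force acts outward with Coriolis, so pressure-gradient force balances both:
(1/ρ)|∂P/∂n| = fV + V²/R  →  V² + fR·V − fR·V_g = 0
With fR = 1.42×10⁻⁴ × 1282×10³ m = 182 m/s:
V = [−fR + √((fR)² + 4 fR V_g)]/2 = [−182 + √(182² + 4×182×14.7)]/2 = 13.7 m/s
Subgeostrophic (V < V_g = 14.7 m/s), as expected around a low.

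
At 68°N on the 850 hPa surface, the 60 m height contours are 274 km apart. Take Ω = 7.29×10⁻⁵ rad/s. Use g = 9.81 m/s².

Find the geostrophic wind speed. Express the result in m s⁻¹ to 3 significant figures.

15.9 m s⁻¹

Coriolis parameter at 68°N:
f = 2Ω sin φ = 2 × 7.29×10⁻⁵ × sin 68° = 1.35×10⁻⁴ s⁻¹
Height gradient: |∂Z/∂n| = 60 m / 274000 m = 2.19×10⁻⁴
On a pressure surface, geostrophic balance gives V_g = (g/f)|∂Z/∂n|:
V_g = 9.81 × 2.19×10⁻⁴ / 1.35×10⁻⁴ = 15.9 m/s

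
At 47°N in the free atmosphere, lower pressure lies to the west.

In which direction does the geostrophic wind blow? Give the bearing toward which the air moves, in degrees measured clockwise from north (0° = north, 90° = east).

The pressure-gradient force points toward the west (bearing 270°).
Geostrophic balance: in the Northern Hemisphere the Coriolis force deflects motion to the right, so the geostrophic wind blows 90° to the right of the pressure-gradient force (low pressure on the left).
Rotating 270° by 90° clockwise gives 000° — the wind blows toward the north.

000°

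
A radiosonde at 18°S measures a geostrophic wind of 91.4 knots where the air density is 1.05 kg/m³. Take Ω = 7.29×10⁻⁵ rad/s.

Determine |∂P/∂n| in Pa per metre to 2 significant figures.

2.2×10⁻³ Pa/m

Coriolis parameter at 18°S:
f = 2Ω sin φ = 2 × 7.29×10⁻⁵ × sin 18° = 4.51×10⁻⁵ s⁻¹
Wind speed in SI: 91.4 knots = 47.0 m/s
Geostrophic balance rearranged: |∂P/∂n| = f ρ V_g
|∂P/∂n| = 4.51×10⁻⁵ × 1.05 × 47.0 = 2.22×10⁻³ Pa/m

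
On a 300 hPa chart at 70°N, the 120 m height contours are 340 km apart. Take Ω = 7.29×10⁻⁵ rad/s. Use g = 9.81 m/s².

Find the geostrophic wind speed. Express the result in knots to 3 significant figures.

49.1 knots

Coriolis parameter at 70°N:
f = 2Ω sin φ = 2 × 7.29×10⁻⁵ × sin 70° = 1.37×10⁻⁴ s⁻¹
Height gradient: |∂Z/∂n| = 120 m / 340000 m = 3.53×10⁻⁴
On a pressure surface, geostrophic balance gives V_g = (g/f)|∂Z/∂n|:
V_g = 9.81 × 3.53×10⁻⁴ / 1.37×10⁻⁴ = 25.3 m/s
Converting: 25.3 m/s × 1.944 = 49.1 knots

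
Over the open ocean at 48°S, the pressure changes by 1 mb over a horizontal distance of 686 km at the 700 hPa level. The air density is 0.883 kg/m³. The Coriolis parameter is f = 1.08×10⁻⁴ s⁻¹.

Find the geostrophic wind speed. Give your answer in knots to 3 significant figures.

Pressure gradient: |∂P/∂n| = 100 Pa / 686000 m = 1.46×10⁻⁴ Pa/m
Geostrophic balance (pressure-gradient force = Coriolis force):
V_g = (1/(fρ)) |∂P/∂n| = 1.46×10⁻⁴ / (1.08×10⁻⁴ × 0.883) = 1.53 m/s
Converting: 1.53 m/s × 1.944 = 2.97 knots

2.97 knots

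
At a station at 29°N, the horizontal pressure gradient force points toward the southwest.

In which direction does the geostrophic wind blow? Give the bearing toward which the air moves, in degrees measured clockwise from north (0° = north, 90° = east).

The pressure-gradient force points toward the southwest (bearing 225°).
Geostrophic balance: in the Northern Hemisphere the Coriolis force deflects motion to the right, so the geostrophic wind blows 90° to the right of the pressure-gradient force (low pressure on the left).
Rotating 225° by 90° clockwise gives 315° — the wind blows toward the northwest.

315°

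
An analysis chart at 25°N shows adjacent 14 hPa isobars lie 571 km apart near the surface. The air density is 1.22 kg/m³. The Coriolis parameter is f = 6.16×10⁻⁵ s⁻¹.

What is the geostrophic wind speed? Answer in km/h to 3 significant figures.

117 km/h

Pressure gradient: |∂P/∂n| = 1400 Pa / 571000 m = 2.45×10⁻³ Pa/m
Geostrophic balance (pressure-gradient force = Coriolis force):
V_g = (1/(fρ)) |∂P/∂n| = 2.45×10⁻³ / (6.16×10⁻⁵ × 1.22) = 32.6 m/s
Converting: 32.6 m/s × 3.6 = 117 km/h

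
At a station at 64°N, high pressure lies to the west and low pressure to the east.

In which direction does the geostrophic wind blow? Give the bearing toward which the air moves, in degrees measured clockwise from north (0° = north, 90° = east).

180°

The pressure-gradient force points toward the east (bearing 090°).
Geostrophic balance: in the Northern Hemisphere the Coriolis force deflects motion to the right, so the geostrophic wind blows 90° to the right of the pressure-gradient force (low pressure on the left).
Rotating 090° by 90° clockwise gives 180° — the wind blows toward the south.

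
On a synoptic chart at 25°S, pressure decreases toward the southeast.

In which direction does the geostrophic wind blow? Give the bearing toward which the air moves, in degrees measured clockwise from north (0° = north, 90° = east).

The pressure-gradient force points toward the southeast (bearing 135°).
Geostrophic balance: in the Southern Hemisphere the Coriolis force deflects motion to the left, so the geostrophic wind blows 90° to the left of the pressure-gradient force (low pressure on the right).
Rotating 135° by 90° counterclockwise gives 045° — the wind blows toward the northeast.

045°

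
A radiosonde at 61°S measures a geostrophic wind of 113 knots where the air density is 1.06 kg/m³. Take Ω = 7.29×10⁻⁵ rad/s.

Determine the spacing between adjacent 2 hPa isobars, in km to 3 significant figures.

25.5 km

Coriolis parameter at 61°S:
f = 2Ω sin φ = 2 × 7.29×10⁻⁵ × sin 61° = 1.28×10⁻⁴ s⁻¹
Wind speed in SI: 113 knots = 58.1 m/s
Geostrophic balance rearranged: |∂P/∂n| = f ρ V_g
|∂P/∂n| = 1.28×10⁻⁴ × 1.06 × 58.1 = 7.86×10⁻³ Pa/m
Isobar spacing: Δn = ΔP/|∂P/∂n| = 200 Pa / 7.86×10⁻³ Pa/m = 25453 m ≈ 25.5 km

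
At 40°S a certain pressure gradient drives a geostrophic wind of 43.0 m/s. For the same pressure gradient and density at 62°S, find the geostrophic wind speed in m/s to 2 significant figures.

With the same pressure gradient and density, V_g ∝ 1/f ∝ 1/sin φ.
V₂ = V₁ · sin φ₁ / sin φ₂ = 43.0 × sin 40° / sin 62°
V₂ = 43.0 × 0.6428/0.8829 = 31 m/s

31 m/s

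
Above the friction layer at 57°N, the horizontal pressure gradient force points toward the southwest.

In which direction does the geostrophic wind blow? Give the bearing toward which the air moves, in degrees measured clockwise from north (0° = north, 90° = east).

The pressure-gradient force points toward the southwest (bearing 225°).
Geostrophic balance: in the Northern Hemisphere the Coriolis force deflects motion to the right, so the geostrophic wind blows 90° to the right of the pressure-gradient force (low pressure on the left).
Rotating 225° by 90° clockwise gives 315° — the wind blows toward the northwest.

315°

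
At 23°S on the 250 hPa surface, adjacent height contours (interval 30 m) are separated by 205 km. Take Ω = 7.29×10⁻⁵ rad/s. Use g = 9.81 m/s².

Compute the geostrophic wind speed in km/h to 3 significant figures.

Coriolis parameter at 23°S:
f = 2Ω sin φ = 2 × 7.29×10⁻⁵ × sin 23° = 5.70×10⁻⁵ s⁻¹
Height gradient: |∂Z/∂n| = 30 m / 205000 m = 1.46×10⁻⁴
On a pressure surface, geostrophic balance gives V_g = (g/f)|∂Z/∂n|:
V_g = 9.81 × 1.46×10⁻⁴ / 5.70×10⁻⁵ = 25.2 m/s
Converting: 25.2 m/s × 3.6 = 90.7 km/h

90.7 km/h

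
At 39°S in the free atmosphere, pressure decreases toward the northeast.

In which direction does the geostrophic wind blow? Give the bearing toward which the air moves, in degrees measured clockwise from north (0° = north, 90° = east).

The pressure-gradient force points toward the northeast (bearing 045°).
Geostrophic balance: in the Southern Hemisphere the Coriolis force deflects motion to the left, so the geostrophic wind blows 90° to the left of the pressure-gradient force (low pressure on the right).
Rotating 045° by 90° counterclockwise gives 315° — the wind blows toward the northwest.

315°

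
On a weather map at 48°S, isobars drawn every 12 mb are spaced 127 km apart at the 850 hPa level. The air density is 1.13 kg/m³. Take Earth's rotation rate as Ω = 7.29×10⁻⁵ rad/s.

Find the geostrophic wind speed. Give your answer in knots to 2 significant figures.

150 knots

Coriolis parameter at 48°S:
f = 2Ω sin φ = 2 × 7.29×10⁻⁵ × sin 48° = 1.08×10⁻⁴ s⁻¹
Pressure gradient: |∂P/∂n| = 1200 Pa / 127000 m = 9.45×10⁻³ Pa/m
Geostrophic balance (pressure-gradient force = Coriolis force):
V_g = (1/(fρ)) |∂P/∂n| = 9.45×10⁻³ / (1.08×10⁻⁴ × 1.13) = 77.2 m/s
Converting: 77.2 m/s × 1.944 = 150 knots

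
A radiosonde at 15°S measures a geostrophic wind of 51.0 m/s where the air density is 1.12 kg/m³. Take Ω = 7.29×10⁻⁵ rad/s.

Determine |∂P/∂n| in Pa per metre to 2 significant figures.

2.2×10⁻³ Pa/m

Coriolis parameter at 15°S:
f = 2Ω sin φ = 2 × 7.29×10⁻⁵ × sin 15° = 3.77×10⁻⁵ s⁻¹
Geostrophic balance rearranged: |∂P/∂n| = f ρ V_g
|∂P/∂n| = 3.77×10⁻⁵ × 1.12 × 51.0 = 2.16×10⁻³ Pa/m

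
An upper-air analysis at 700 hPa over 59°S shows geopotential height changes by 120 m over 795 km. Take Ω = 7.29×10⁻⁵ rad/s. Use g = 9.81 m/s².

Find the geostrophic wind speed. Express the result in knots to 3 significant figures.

Coriolis parameter at 59°S:
f = 2Ω sin φ = 2 × 7.29×10⁻⁵ × sin 59° = 1.25×10⁻⁴ s⁻¹
Height gradient: |∂Z/∂n| = 120 m / 795000 m = 1.51×10⁻⁴
On a pressure surface, geostrophic balance gives V_g = (g/f)|∂Z/∂n|:
V_g = 9.81 × 1.51×10⁻⁴ / 1.25×10⁻⁴ = 11.8 m/s
Converting: 11.8 m/s × 1.944 = 23.0 knots

23.0 knots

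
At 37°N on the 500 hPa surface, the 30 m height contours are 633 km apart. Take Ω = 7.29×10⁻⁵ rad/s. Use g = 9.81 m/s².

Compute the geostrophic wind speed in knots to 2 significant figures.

10 knots

Coriolis parameter at 37°N:
f = 2Ω sin φ = 2 × 7.29×10⁻⁵ × sin 37° = 8.77×10⁻⁵ s⁻¹
Height gradient: |∂Z/∂n| = 30 m / 633000 m = 4.74×10⁻⁵
On a pressure surface, geostrophic balance gives V_g = (g/f)|∂Z/∂n|:
V_g = 9.81 × 4.74×10⁻⁵ / 8.77×10⁻⁵ = 5.30 m/s
Converting: 5.30 m/s × 1.944 = 10 knots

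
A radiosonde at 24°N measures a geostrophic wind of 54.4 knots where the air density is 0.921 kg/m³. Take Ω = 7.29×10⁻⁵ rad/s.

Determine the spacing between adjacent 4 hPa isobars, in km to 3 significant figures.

262 km

Coriolis parameter at 24°N:
f = 2Ω sin φ = 2 × 7.29×10⁻⁵ × sin 24° = 5.93×10⁻⁵ s⁻¹
Wind speed in SI: 54.4 knots = 28.0 m/s
Geostrophic balance rearranged: |∂P/∂n| = f ρ V_g
|∂P/∂n| = 5.93×10⁻⁵ × 0.921 × 28.0 = 1.53×10⁻³ Pa/m
Isobar spacing: Δn = ΔP/|∂P/∂n| = 400 Pa / 1.53×10⁻³ Pa/m = 261693 m ≈ 262 km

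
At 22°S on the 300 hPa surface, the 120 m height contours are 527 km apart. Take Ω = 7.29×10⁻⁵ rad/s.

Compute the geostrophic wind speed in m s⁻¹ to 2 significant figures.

Coriolis parameter at 22°S:
f = 2Ω sin φ = 2 × 7.29×10⁻⁵ × sin 22° = 5.46×10⁻⁵ s⁻¹
Height gradient: |∂Z/∂n| = 120 m / 527000 m = 2.28×10⁻⁴
On a pressure surface, geostrophic balance gives V_g = (g/f)|∂Z/∂n|:
V_g = 9.81 × 2.28×10⁻⁴ / 5.46×10⁻⁵ = 40.9 m/s

41 m s⁻¹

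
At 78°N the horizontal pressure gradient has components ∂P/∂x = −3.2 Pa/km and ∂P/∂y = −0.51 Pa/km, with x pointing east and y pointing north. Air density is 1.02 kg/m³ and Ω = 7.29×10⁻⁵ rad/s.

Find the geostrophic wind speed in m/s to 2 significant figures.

22 m/s

Coriolis parameter at 78°N:
f = 2Ω sin φ = 2 × 7.29×10⁻⁵ × sin 78° = 1.43×10⁻⁴ s⁻¹
Component geostrophic relations (x east, y north):
u_g = −(1/(fρ)) ∂P/∂y,  v_g = (1/(fρ)) ∂P/∂x
u_g = −(−0.51×10⁻³)/(1.43×10⁻⁴ × 1.02) = 3.51 m/s;  v_g = (−3.2×10⁻³)/(1.43×10⁻⁴ × 1.02) = −22.0 m/s
|V_g| = √(u_g² + v_g²) = 22.3 m/s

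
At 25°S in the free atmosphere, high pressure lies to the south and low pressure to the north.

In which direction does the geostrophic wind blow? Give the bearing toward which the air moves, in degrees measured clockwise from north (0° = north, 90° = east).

The pressure-gradient force points toward the north (bearing 000°).
Geostrophic balance: in the Southern Hemisphere the Coriolis force deflects motion to the left, so the geostrophic wind blows 90° to the left of the pressure-gradient force (low pressure on the right).
Rotating 000° by 90° counterclockwise gives 270° — the wind blows toward the west.

270°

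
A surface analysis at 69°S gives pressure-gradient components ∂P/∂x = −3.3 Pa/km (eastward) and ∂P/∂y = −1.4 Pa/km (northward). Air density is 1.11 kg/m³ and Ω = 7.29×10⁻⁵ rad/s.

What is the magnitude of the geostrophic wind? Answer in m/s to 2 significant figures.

24 m/s

Coriolis parameter at 69°S:
f = 2Ω sin φ = 2 × 7.29×10⁻⁵ × sin 69° = 1.36×10⁻⁴ s⁻¹
In the Southern Hemisphere f is negative: f = −1.36×10⁻⁴ s⁻¹.
Component geostrophic relations (x east, y north):
u_g = −(1/(fρ)) ∂P/∂y,  v_g = (1/(fρ)) ∂P/∂x
u_g = −(−1.4×10⁻³)/(−1.36×10⁻⁴ × 1.11) = −9.27 m/s;  v_g = (−3.3×10⁻³)/(−1.36×10⁻⁴ × 1.11) = 21.8 m/s
|V_g| = √(u_g² + v_g²) = 23.7 m/s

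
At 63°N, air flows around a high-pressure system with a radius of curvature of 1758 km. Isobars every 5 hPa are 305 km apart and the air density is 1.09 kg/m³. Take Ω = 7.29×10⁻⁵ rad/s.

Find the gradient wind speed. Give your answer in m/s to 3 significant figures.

Coriolis parameter at 63°N:
f = 2Ω sin φ = 2 × 7.29×10⁻⁵ × sin 63° = 1.30×10⁻⁴ s⁻¹
Pressure gradient: |∂P/∂n| = 500 Pa / 305000 m = 1.64×10⁻³ Pa/m
Geostrophic speed: V_g = |∂P/∂n|/(fρ) = 1.64×10⁻³/(1.30×10⁻⁴ × 1.09) = 11.6 m/s
Around a high, pressure-gradient force acts outward with centrifugal, so Coriolis balances both:
fV = (1/ρ)|∂P/∂n| + V²/R  →  V² − fR·V + fR·V_g = 0
With fR = 1.30×10⁻⁴ × 1758×10³ m = 228 m/s:
V = [fR − √((fR)² − 4 fR V_g)]/2 = [228 − √(228² − 4×228×11.6)]/2 = 12.2 m/s
Supergeostrophic (V > V_g = 11.6 m/s), as expected around a high.

12.2 m/s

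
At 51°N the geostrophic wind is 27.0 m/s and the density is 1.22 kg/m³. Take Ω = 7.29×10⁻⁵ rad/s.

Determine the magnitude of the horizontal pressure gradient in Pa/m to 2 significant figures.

3.7×10⁻³ Pa/m

Coriolis parameter at 51°N:
f = 2Ω sin φ = 2 × 7.29×10⁻⁵ × sin 51° = 1.13×10⁻⁴ s⁻¹
Geostrophic balance rearranged: |∂P/∂n| = f ρ V_g
|∂P/∂n| = 1.13×10⁻⁴ × 1.22 × 27.0 = 3.73×10⁻³ Pa/m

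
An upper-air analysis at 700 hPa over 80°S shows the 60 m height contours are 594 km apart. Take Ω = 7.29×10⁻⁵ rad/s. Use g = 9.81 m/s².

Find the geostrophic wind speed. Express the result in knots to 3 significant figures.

Coriolis parameter at 80°S:
f = 2Ω sin φ = 2 × 7.29×10⁻⁵ × sin 80° = 1.44×10⁻⁴ s⁻¹
Height gradient: |∂Z/∂n| = 60 m / 594000 m = 1.01×10⁻⁴
On a pressure surface, geostrophic balance gives V_g = (g/f)|∂Z/∂n|:
V_g = 9.81 × 1.01×10⁻⁴ / 1.44×10⁻⁴ = 6.90 m/s
Converting: 6.90 m/s × 1.944 = 13.4 knots

13.4 knots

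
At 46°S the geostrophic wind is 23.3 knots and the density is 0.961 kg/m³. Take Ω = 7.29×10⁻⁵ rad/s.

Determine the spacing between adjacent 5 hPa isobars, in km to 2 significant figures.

Coriolis parameter at 46°S:
f = 2Ω sin φ = 2 × 7.29×10⁻⁵ × sin 46° = 1.05×10⁻⁴ s⁻¹
Wind speed in SI: 23.3 knots = 12.0 m/s
Geostrophic balance rearranged: |∂P/∂n| = f ρ V_g
|∂P/∂n| = 1.05×10⁻⁴ × 0.961 × 12.0 = 1.21×10⁻³ Pa/m
Isobar spacing: Δn = ΔP/|∂P/∂n| = 500 Pa / 1.21×10⁻³ Pa/m = 413867 m ≈ 410 km

410 km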